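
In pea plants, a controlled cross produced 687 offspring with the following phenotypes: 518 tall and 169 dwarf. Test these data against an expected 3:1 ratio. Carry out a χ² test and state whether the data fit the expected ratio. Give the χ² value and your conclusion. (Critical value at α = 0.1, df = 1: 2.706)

Expected counts for N = 687 under a 3:1 ratio (total parts = 4):
  tall: 687 × 3/4 = 515.25
  dwarf: 687 × 1/4 = 171.75
χ² = Σ (O − E)² / E
  tall: (518 − 515.25)² / 515.25 = 0.0147
  dwarf: (169 − 171.75)² / 171.75 = 0.0440
χ² = 0.0147 + 0.0440 = 0.0587 ≈ 0.059
Degrees of freedom = 2 − 1 = 1; critical value at α = 0.1 is 2.706.
Since 0.059 < 2.706, we fail to reject the null hypothesis — the data are consistent with the 3:1 ratio.

0.059; consistent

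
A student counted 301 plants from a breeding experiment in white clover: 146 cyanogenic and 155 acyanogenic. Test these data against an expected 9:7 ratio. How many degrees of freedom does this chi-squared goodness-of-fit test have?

A goodness-of-fit test with 2 phenotype classes has df = 2 − 1 = 1.

1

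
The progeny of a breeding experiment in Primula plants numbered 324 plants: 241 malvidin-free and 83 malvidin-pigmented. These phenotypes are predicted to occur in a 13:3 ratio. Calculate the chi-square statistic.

10.030

Expected counts for N = 324 under a 13:3 ratio (total parts = 16):
  malvidin-free: 324 × 13/16 = 263.25
  malvidin-pigmented: 324 × 3/16 = 60.75
χ² = Σ (O − E)² / E
  malvidin-free: (241 − 263.25)² / 263.25 = 1.8806
  malvidin-pigmented: (83 − 60.75)² / 60.75 = 8.1492
χ² = 1.8806 + 8.1492 = 10.0298 ≈ 10.030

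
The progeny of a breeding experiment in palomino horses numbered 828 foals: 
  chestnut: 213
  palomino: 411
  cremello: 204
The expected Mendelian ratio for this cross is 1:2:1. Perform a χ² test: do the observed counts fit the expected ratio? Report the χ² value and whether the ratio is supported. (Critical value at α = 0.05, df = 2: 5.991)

0.239; consistent

Under the 1:2:1 hypothesis (Σ ratio = 4, N = 828):
  chestnut: 828 × 1/4 = 207
  palomino: 828 × 2/4 = 414
  cremello: 828 × 1/4 = 207
χ² = Σ (O − E)² / E
  chestnut: (213 − 207)² / 207 = 0.1739
  palomino: (411 − 414)² / 414 = 0.0217
  cremello: (204 − 207)² / 207 = 0.0435
χ² = 0.1739 + 0.0217 + 0.0435 = 0.2391 ≈ 0.239
Degrees of freedom = 3 − 1 = 2; critical value at α = 0.05 is 5.991.
Since 0.239 < 5.991, we fail to reject the null hypothesis — the data are consistent with the 1:2:1 ratio.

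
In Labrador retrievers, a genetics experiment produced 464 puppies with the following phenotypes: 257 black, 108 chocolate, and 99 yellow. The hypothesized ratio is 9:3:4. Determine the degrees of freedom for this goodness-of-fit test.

A goodness-of-fit test with 3 phenotype classes has df = 3 − 1 = 2.

2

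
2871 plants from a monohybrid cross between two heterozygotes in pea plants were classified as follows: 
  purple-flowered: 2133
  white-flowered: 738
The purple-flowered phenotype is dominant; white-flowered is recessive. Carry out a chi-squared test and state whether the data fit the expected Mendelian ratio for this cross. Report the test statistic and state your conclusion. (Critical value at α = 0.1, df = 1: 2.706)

For a monohybrid cross between heterozygotes with complete dominance, the expected phenotypic ratio is 3:1.
Total ratio parts = 4. Expected numbers out of 2871:
  purple-flowered: 2871 × 3/4 = 2153.25
  white-flowered: 2871 × 1/4 = 717.75
χ² = Σ (O − E)² / E
  purple-flowered: (2133 − 2153.25)² / 2153.25 = 0.1904
  white-flowered: (738 − 717.75)² / 717.75 = 0.5713
χ² = 0.1904 + 0.5713 = 0.7617 ≈ 0.762
Degrees of freedom = 2 − 1 = 1; critical value at α = 0.1 is 2.706.
Since 0.762 < 2.706, we fail to reject the null hypothesis — the data are consistent with the 3:1 ratio.

0.762; consistent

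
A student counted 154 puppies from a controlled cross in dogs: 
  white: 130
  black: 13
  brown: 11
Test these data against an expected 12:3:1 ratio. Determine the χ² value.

The 12:3:1 ratio has 16 parts, so with N = 154 the expected counts are:
  white: 154 × 12/16 = 115.5
  black: 154 × 3/16 = 28.875
  brown: 154 × 1/16 = 9.625
χ² = Σ (O − E)² / E
  white: (130 − 115.5)² / 115.5 = 1.8203
  black: (13 − 28.875)² / 28.875 = 8.7278
  brown: (11 − 9.625)² / 9.625 = 0.1964
χ² = 1.8203 + 8.7278 + 0.1964 = 10.7445 ≈ 10.745

10.745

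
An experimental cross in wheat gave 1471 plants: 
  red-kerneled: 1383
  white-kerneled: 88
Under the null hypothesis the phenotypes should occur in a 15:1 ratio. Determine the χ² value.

0.180

Under the 15:1 hypothesis (Σ ratio = 16, N = 1471):
  red-kerneled: 1471 × 15/16 = 1379.0625
  white-kerneled: 1471 × 1/16 = 91.9375
χ² = Σ (O − E)² / E
  red-kerneled: (1383 − 1379.0625)² / 1379.0625 = 0.0112
  white-kerneled: (88 − 91.9375)² / 91.9375 = 0.1686
χ² = 0.0112 + 0.1686 = 0.1798 ≈ 0.180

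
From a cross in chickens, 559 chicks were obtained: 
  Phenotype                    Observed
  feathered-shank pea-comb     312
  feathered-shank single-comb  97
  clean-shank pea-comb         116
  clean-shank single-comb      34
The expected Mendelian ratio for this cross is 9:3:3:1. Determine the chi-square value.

The 9:3:3:1 ratio has 16 parts, so with N = 559 the expected counts are:
  feathered-shank pea-comb: 559 × 9/16 = 314.4375
  feathered-shank single-comb: 559 × 3/16 = 104.8125
  clean-shank pea-comb: 559 × 3/16 = 104.8125
  clean-shank single-comb: 559 × 1/16 = 34.9375
χ² = Σ (O − E)² / E
  feathered-shank pea-comb: (312 − 314.4375)² / 314.4375 = 0.0189
  feathered-shank single-comb: (97 − 104.8125)² / 104.8125 = 0.5823
  clean-shank pea-comb: (116 − 104.8125)² / 104.8125 = 1.1941
  clean-shank single-comb: (34 − 34.9375)² / 34.9375 = 0.0252
χ² = 0.0189 + 0.5823 + 1.1941 + 0.0252 = 1.8205 ≈ 1.821

1.821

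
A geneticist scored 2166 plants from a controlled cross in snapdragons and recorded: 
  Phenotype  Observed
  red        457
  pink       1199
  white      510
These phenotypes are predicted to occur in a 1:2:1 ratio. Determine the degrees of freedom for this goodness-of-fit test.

2

A goodness-of-fit test with 3 phenotype classes has df = 3 − 1 = 2.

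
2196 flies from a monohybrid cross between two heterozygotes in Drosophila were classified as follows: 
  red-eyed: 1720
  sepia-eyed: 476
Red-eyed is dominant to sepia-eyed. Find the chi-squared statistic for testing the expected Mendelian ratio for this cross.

12.942

For a monohybrid cross between heterozygotes with complete dominance, the expected phenotypic ratio is 3:1.
The 3:1 ratio has 4 parts, so with N = 2196 the expected counts are:
  red-eyed: 2196 × 3/4 = 1647
  sepia-eyed: 2196 × 1/4 = 549
χ² = Σ (O − E)² / E
  red-eyed: (1720 − 1647)² / 1647 = 3.2356
  sepia-eyed: (476 − 549)² / 549 = 9.7067
χ² = 3.2356 + 9.7067 = 12.9423 ≈ 12.942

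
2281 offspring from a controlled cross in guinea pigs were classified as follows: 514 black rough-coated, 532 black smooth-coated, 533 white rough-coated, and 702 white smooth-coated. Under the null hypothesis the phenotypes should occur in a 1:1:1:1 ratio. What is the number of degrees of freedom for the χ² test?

A goodness-of-fit test with 4 phenotype classes has df = 4 − 1 = 3.

3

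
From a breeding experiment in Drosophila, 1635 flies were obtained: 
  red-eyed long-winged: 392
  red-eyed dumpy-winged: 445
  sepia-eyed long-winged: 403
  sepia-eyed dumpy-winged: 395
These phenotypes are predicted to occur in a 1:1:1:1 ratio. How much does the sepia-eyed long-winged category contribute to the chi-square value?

0.081

The 1:1:1:1 ratio has 4 parts, so with N = 1635 the expected counts are:
  red-eyed long-winged: 1635 × 1/4 = 408.75
  red-eyed dumpy-winged: 1635 × 1/4 = 408.75
  sepia-eyed long-winged: 1635 × 1/4 = 408.75
  sepia-eyed dumpy-winged: 1635 × 1/4 = 408.75
Contribution of sepia-eyed long-winged: (403 − 408.75)² / 408.75 = 0.0809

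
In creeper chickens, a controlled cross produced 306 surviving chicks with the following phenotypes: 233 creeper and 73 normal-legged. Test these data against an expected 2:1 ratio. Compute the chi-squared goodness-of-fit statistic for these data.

12.368

Total ratio parts = 3. Expected numbers out of 306:
  creeper: 306 × 2/3 = 204
  normal-legged: 306 × 1/3 = 102
χ² = Σ (O − E)² / E
  creeper: (233 − 204)² / 204 = 4.1225
  normal-legged: (73 − 102)² / 102 = 8.2451
χ² = 4.1225 + 8.2451 = 12.3676 ≈ 12.368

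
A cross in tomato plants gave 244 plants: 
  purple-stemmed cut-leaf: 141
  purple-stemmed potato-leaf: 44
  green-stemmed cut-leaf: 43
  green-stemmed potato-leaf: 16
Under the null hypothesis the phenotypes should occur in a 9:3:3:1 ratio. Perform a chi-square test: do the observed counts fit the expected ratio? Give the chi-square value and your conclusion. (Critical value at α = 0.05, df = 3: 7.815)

0.372; consistent

Total ratio parts = 16. Expected numbers out of 244:
  purple-stemmed cut-leaf: 244 × 9/16 = 137.25
  purple-stemmed potato-leaf: 244 × 3/16 = 45.75
  green-stemmed cut-leaf: 244 × 3/16 = 45.75
  green-stemmed potato-leaf: 244 × 1/16 = 15.25
χ² = Σ (O − E)² / E
  purple-stemmed cut-leaf: (141 − 137.25)² / 137.25 = 0.1025
  purple-stemmed potato-leaf: (44 − 45.75)² / 45.75 = 0.0669
  green-stemmed cut-leaf: (43 − 45.75)² / 45.75 = 0.1653
  green-stemmed potato-leaf: (16 − 15.25)² / 15.25 = 0.0369
χ² = 0.1025 + 0.0669 + 0.1653 + 0.0369 = 0.3716 ≈ 0.372
Degrees of freedom = 4 − 1 = 3; critical value at α = 0.05 is 7.815.
Since 0.372 < 7.815, we fail to reject the null hypothesis — the data are consistent with the 9:3:3:1 ratio.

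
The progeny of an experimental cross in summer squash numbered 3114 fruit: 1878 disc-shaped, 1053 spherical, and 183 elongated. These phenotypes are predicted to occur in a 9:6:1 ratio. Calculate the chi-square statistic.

21.088

The 9:6:1 ratio has 16 parts, so with N = 3114 the expected counts are:
  disc-shaped: 3114 × 9/16 = 1751.625
  spherical: 3114 × 6/16 = 1167.75
  elongated: 3114 × 1/16 = 194.625
χ² = Σ (O − E)² / E
  disc-shaped: (1878 − 1751.625)² / 1751.625 = 9.1176
  spherical: (1053 − 1167.75)² / 1167.75 = 11.2760
  elongated: (183 − 194.625)² / 194.625 = 0.6944
χ² = 9.1176 + 11.2760 + 0.6944 = 21.088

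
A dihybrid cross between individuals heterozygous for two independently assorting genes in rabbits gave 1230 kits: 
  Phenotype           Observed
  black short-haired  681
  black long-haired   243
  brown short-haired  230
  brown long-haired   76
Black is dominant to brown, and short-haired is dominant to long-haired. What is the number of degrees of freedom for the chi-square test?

A dihybrid F₂ with independent assortment and complete dominance at both loci gives a 9:3:3:1 phenotypic ratio.
A goodness-of-fit test with 4 phenotype classes has df = 4 − 1 = 3.

3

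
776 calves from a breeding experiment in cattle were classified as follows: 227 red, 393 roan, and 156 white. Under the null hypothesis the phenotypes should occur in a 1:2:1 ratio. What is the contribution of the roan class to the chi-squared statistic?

0.064

The 1:2:1 ratio has 4 parts, so with N = 776 the expected counts are:
  red: 776 × 1/4 = 194
  roan: 776 × 2/4 = 388
  white: 776 × 1/4 = 194
Contribution of roan: (393 − 388)² / 388 = 0.0644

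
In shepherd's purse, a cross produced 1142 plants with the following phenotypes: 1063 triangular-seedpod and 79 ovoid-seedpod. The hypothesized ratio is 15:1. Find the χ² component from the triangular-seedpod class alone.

0.054

Under the 15:1 hypothesis (Σ ratio = 16, N = 1142):
  triangular-seedpod: 1142 × 15/16 = 1070.625
  ovoid-seedpod: 1142 × 1/16 = 71.375
Contribution of triangular-seedpod: (1063 − 1070.625)² / 1070.625 = 0.0543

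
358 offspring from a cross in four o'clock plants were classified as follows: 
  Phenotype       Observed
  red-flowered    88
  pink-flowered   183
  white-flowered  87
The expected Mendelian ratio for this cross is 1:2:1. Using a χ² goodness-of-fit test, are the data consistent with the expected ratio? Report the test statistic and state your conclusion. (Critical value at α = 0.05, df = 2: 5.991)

0.184; consistent

Expected counts for N = 358 under a 1:2:1 ratio (total parts = 4):
  red-flowered: 358 × 1/4 = 89.5
  pink-flowered: 358 × 2/4 = 179
  white-flowered: 358 × 1/4 = 89.5
χ² = Σ (O − E)² / E
  red-flowered: (88 − 89.5)² / 89.5 = 0.0251
  pink-flowered: (183 − 179)² / 179 = 0.0894
  white-flowered: (87 − 89.5)² / 89.5 = 0.0698
χ² = 0.0251 + 0.0894 + 0.0698 = 0.1843 ≈ 0.184
Degrees of freedom = 3 − 1 = 2; critical value at α = 0.05 is 5.991.
Since 0.184 < 5.991, we fail to reject the null hypothesis — the data are consistent with the 1:2:1 ratio.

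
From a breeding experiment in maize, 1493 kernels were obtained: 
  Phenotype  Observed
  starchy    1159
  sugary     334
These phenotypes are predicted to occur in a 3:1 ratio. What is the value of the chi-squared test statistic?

Expected counts for N = 1493 under a 3:1 ratio (total parts = 4):
  starchy: 1493 × 3/4 = 1119.75
  sugary: 1493 × 1/4 = 373.25
χ² = Σ (O − E)² / E
  starchy: (1159 − 1119.75)² / 1119.75 = 1.3758
  sugary: (334 − 373.25)² / 373.25 = 4.1274
χ² = 1.3758 + 4.1274 = 5.5032 ≈ 5.503

5.503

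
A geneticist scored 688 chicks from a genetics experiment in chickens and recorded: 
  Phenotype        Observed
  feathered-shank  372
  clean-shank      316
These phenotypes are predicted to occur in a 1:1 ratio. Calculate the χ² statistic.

Total ratio parts = 2. Expected numbers out of 688:
  feathered-shank: 688 × 1/2 = 344
  clean-shank: 688 × 1/2 = 344
χ² = Σ (O − E)² / E
  feathered-shank: (372 − 344)² / 344 = 2.2791
  clean-shank: (316 − 344)² / 344 = 2.2791
χ² = 2.2791 + 2.2791 = 4.5582 ≈ 4.558

4.558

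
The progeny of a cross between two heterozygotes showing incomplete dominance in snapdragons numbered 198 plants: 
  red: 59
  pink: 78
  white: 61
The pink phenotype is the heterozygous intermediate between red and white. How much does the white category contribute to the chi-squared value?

2.672

With incomplete dominance, a heterozygote × heterozygote cross gives a 1:2:1 phenotypic ratio.
Total ratio parts = 4. Expected numbers out of 198:
  red: 198 × 1/4 = 49.5
  pink: 198 × 2/4 = 99
  white: 198 × 1/4 = 49.5
Contribution of white: (61 − 49.5)² / 49.5 = 2.6717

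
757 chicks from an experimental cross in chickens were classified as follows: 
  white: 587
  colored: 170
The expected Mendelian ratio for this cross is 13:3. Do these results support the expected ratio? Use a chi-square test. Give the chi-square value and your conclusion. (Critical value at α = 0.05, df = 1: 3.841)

Under the 13:3 hypothesis (Σ ratio = 16, N = 757):
  white: 757 × 13/16 = 615.0625
  colored: 757 × 3/16 = 141.9375
χ² = Σ (O − E)² / E
  white: (587 − 615.0625)² / 615.0625 = 1.2804
  colored: (170 − 141.9375)² / 141.9375 = 5.5482
χ² = 1.2804 + 5.5482 = 6.8286 ≈ 6.829
Degrees of freedom = 2 − 1 = 1; critical value at α = 0.05 is 3.841.
Since 6.829 > 3.841, we reject the null hypothesis — the data do not fit the 13:3 ratio.

6.829; not consistent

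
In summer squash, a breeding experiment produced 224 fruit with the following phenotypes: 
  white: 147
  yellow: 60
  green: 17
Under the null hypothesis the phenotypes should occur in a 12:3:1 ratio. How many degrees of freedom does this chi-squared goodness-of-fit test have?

A goodness-of-fit test with 3 phenotype classes has df = 3 − 1 = 2.

2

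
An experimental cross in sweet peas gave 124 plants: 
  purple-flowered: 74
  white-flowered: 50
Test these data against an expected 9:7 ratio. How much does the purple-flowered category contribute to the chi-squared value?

The 9:7 ratio has 16 parts, so with N = 124 the expected counts are:
  purple-flowered: 124 × 9/16 = 69.75
  white-flowered: 124 × 7/16 = 54.25
Contribution of purple-flowered: (74 − 69.75)² / 69.75 = 0.2590

0.259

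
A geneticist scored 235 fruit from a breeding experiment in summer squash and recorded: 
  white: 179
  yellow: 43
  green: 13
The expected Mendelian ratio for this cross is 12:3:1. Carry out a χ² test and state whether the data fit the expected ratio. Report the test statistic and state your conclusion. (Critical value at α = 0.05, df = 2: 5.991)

0.262; consistent

Expected counts for N = 235 under a 12:3:1 ratio (total parts = 16):
  white: 235 × 12/16 = 176.25
  yellow: 235 × 3/16 = 44.0625
  green: 235 × 1/16 = 14.6875
χ² = Σ (O − E)² / E
  white: (179 − 176.25)² / 176.25 = 0.0429
  yellow: (43 − 44.0625)² / 44.0625 = 0.0256
  green: (13 − 14.6875)² / 14.6875 = 0.1939
χ² = 0.0429 + 0.0256 + 0.1939 = 0.2624 ≈ 0.262
Degrees of freedom = 3 − 1 = 2; critical value at α = 0.05 is 5.991.
Since 0.262 < 5.991, we fail to reject the null hypothesis — the data are consistent with the 12:3:1 ratio.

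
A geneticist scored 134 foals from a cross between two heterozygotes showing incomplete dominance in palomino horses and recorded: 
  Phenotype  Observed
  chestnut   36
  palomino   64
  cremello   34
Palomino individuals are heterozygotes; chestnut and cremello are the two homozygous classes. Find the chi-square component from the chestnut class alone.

0.187

With incomplete dominance, a heterozygote × heterozygote cross gives a 1:2:1 phenotypic ratio.
Total ratio parts = 4. Expected numbers out of 134:
  chestnut: 134 × 1/4 = 33.5
  palomino: 134 × 2/4 = 67
  cremello: 134 × 1/4 = 33.5
Contribution of chestnut: (36 − 33.5)² / 33.5 = 0.1866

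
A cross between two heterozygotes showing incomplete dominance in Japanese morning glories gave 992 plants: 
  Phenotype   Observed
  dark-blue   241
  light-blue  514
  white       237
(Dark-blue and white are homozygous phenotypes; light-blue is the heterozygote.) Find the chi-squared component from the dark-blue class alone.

0.198

With incomplete dominance, a heterozygote × heterozygote cross gives a 1:2:1 phenotypic ratio.
Under the 1:2:1 hypothesis (Σ ratio = 4, N = 992):
  dark-blue: 992 × 1/4 = 248
  light-blue: 992 × 2/4 = 496
  white: 992 × 1/4 = 248
Contribution of dark-blue: (241 − 248)² / 248 = 0.1976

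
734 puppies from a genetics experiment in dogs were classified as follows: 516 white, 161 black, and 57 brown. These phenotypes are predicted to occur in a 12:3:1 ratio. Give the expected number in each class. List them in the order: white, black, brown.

Total ratio parts = 16. Expected numbers out of 734:
  white: 734 × 12/16 = 550.5
  black: 734 × 3/16 = 137.625
  brown: 734 × 1/16 = 45.875

550.5, 137.625, 45.875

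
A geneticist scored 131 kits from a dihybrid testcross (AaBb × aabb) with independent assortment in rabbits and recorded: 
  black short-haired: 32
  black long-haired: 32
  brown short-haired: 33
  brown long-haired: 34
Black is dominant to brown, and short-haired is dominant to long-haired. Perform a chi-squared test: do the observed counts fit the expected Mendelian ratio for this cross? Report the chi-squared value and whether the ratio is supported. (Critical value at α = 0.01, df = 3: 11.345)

0.084; consistent

A dihybrid testcross with independent assortment gives a 1:1:1:1 ratio.
The 1:1:1:1 ratio has 4 parts, so with N = 131 the expected counts are:
  black short-haired: 131 × 1/4 = 32.75
  black long-haired: 131 × 1/4 = 32.75
  brown short-haired: 131 × 1/4 = 32.75
  brown long-haired: 131 × 1/4 = 32.75
χ² = Σ (O − E)² / E
  black short-haired: (32 − 32.75)² / 32.75 = 0.0172
  black long-haired: (32 − 32.75)² / 32.75 = 0.0172
  brown short-haired: (33 − 32.75)² / 32.75 = 0.0019
  brown long-haired: (34 − 32.75)² / 32.75 = 0.0477
χ² = 0.0172 + 0.0172 + 0.0019 + 0.0477 = 0.084
Degrees of freedom = 4 − 1 = 3; critical value at α = 0.01 is 11.345.
Since 0.084 < 11.345, we fail to reject the null hypothesis — the data are consistent with the 1:1:1:1 ratio.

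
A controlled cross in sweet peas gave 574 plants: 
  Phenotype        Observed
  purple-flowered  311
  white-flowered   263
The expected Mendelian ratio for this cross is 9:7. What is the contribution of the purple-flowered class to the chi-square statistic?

0.437

Total ratio parts = 16. Expected numbers out of 574:
  purple-flowered: 574 × 9/16 = 322.875
  white-flowered: 574 × 7/16 = 251.125
Contribution of purple-flowered: (311 − 322.875)² / 322.875 = 0.4367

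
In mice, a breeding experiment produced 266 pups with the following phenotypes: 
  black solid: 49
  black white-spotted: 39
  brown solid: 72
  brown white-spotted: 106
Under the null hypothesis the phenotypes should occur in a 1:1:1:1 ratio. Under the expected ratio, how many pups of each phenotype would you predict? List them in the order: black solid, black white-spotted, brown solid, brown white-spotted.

Total ratio parts = 4. Expected numbers out of 266:
  black solid: 266 × 1/4 = 66.5
  black white-spotted: 266 × 1/4 = 66.5
  brown solid: 266 × 1/4 = 66.5
  brown white-spotted: 266 × 1/4 = 66.5

66.5, 66.5, 66.5, 66.5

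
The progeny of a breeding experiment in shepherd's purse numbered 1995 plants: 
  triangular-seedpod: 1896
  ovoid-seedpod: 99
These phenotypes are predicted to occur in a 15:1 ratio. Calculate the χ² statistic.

5.645

Total ratio parts = 16. Expected numbers out of 1995:
  triangular-seedpod: 1995 × 15/16 = 1870.3125
  ovoid-seedpod: 1995 × 1/16 = 124.6875
χ² = Σ (O − E)² / E
  triangular-seedpod: (1896 − 1870.3125)² / 1870.3125 = 0.3528
  ovoid-seedpod: (99 − 124.6875)² / 124.6875 = 5.2920
χ² = 0.3528 + 5.2920 = 5.6448 ≈ 5.645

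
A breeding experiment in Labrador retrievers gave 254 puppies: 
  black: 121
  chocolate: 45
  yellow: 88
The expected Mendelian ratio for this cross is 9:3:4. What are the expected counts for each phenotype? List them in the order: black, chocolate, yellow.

142.875, 47.625, 63.5

The 9:3:4 ratio has 16 parts, so with N = 254 the expected counts are:
  black: 254 × 9/16 = 142.875
  chocolate: 254 × 3/16 = 47.625
  yellow: 254 × 4/16 = 63.5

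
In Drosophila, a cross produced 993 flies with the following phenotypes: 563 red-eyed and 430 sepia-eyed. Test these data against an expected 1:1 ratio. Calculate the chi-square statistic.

17.814

Total ratio parts = 2. Expected numbers out of 993:
  red-eyed: 993 × 1/2 = 496.5
  sepia-eyed: 993 × 1/2 = 496.5
χ² = Σ (O − E)² / E
  red-eyed: (563 − 496.5)² / 496.5 = 8.9068
  sepia-eyed: (430 − 496.5)² / 496.5 = 8.9068
χ² = 8.9068 + 8.9068 = 17.8136 ≈ 17.814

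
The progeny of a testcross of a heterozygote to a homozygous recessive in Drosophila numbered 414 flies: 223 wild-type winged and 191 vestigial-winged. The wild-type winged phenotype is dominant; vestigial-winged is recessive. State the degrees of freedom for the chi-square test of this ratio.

A testcross of a heterozygote (Aa × aa) gives a 1:1 phenotypic ratio.
A goodness-of-fit test with 2 phenotype classes has df = 2 − 1 = 1.

1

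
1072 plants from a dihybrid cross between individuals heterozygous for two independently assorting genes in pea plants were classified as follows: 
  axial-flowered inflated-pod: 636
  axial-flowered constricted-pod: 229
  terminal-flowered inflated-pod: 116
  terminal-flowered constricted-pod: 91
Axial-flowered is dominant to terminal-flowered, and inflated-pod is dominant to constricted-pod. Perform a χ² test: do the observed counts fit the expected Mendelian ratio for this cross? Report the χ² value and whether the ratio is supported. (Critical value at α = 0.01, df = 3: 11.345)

50.249; not consistent

A dihybrid F₂ with independent assortment and complete dominance at both loci gives a 9:3:3:1 phenotypic ratio.
Under the 9:3:3:1 hypothesis (Σ ratio = 16, N = 1072):
  axial-flowered inflated-pod: 1072 × 9/16 = 603
  axial-flowered constricted-pod: 1072 × 3/16 = 201
  terminal-flowered inflated-pod: 1072 × 3/16 = 201
  terminal-flowered constricted-pod: 1072 × 1/16 = 67
χ² = Σ (O − E)² / E
  axial-flowered inflated-pod: (636 − 603)² / 603 = 1.8060
  axial-flowered constricted-pod: (229 − 201)² / 201 = 3.9005
  terminal-flowered inflated-pod: (116 − 201)² / 201 = 35.9453
  terminal-flowered constricted-pod: (91 − 67)² / 67 = 8.5970
χ² = 1.8060 + 3.9005 + 35.9453 + 8.5970 = 50.2488 ≈ 50.249
Degrees of freedom = 4 − 1 = 3; critical value at α = 0.01 is 11.345.
Since 50.249 > 11.345, we reject the null hypothesis — the data do not fit the 9:3:3:1 ratio.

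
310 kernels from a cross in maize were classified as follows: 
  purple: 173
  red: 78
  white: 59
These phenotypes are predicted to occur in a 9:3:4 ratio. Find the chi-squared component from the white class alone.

Total ratio parts = 16. Expected numbers out of 310:
  purple: 310 × 9/16 = 174.375
  red: 310 × 3/16 = 58.125
  white: 310 × 4/16 = 77.5
Contribution of white: (59 − 77.5)² / 77.5 = 4.4161

4.416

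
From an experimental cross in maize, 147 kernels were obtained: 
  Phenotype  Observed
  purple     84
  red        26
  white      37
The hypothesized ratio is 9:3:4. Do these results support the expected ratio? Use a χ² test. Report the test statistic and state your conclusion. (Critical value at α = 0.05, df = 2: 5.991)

The 9:3:4 ratio has 16 parts, so with N = 147 the expected counts are:
  purple: 147 × 9/16 = 82.6875
  red: 147 × 3/16 = 27.5625
  white: 147 × 4/16 = 36.75
χ² = Σ (O − E)² / E
  purple: (84 − 82.6875)² / 82.6875 = 0.0208
  red: (26 − 27.5625)² / 27.5625 = 0.0886
  white: (37 − 36.75)² / 36.75 = 0.0017
χ² = 0.0208 + 0.0886 + 0.0017 = 0.1111 ≈ 0.111
Degrees of freedom = 3 − 1 = 2; critical value at α = 0.05 is 5.991.
Since 0.111 < 5.991, we fail to reject the null hypothesis — the data are consistent with the 9:3:4 ratio.

0.111; consistent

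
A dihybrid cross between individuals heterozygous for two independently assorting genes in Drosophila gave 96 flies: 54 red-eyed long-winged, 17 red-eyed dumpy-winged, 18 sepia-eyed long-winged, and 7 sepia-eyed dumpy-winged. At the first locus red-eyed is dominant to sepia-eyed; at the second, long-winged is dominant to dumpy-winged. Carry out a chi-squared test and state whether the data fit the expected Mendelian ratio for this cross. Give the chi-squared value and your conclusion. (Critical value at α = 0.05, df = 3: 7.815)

A dihybrid F₂ with independent assortment and complete dominance at both loci gives a 9:3:3:1 phenotypic ratio.
Under the 9:3:3:1 hypothesis (Σ ratio = 16, N = 96):
  red-eyed long-winged: 96 × 9/16 = 54
  red-eyed dumpy-winged: 96 × 3/16 = 18
  sepia-eyed long-winged: 96 × 3/16 = 18
  sepia-eyed dumpy-winged: 96 × 1/16 = 6
χ² = Σ (O − E)² / E
  red-eyed long-winged: (54 − 54)² / 54 = 0.0000
  red-eyed dumpy-winged: (17 − 18)² / 18 = 0.0556
  sepia-eyed long-winged: (18 − 18)² / 18 = 0.0000
  sepia-eyed dumpy-winged: (7 − 6)² / 6 = 0.1667
χ² = 0.0000 + 0.0556 + 0.0000 + 0.1667 = 0.2223 ≈ 0.222
Degrees of freedom = 4 − 1 = 3; critical value at α = 0.05 is 7.815.
Since 0.222 < 7.815, we fail to reject the null hypothesis — the data are consistent with the 9:3:3:1 ratio.

0.222; consistent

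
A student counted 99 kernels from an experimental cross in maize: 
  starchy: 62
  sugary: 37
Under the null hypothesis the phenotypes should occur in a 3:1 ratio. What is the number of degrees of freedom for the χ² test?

A goodness-of-fit test with 2 phenotype classes has df = 2 − 1 = 1.

1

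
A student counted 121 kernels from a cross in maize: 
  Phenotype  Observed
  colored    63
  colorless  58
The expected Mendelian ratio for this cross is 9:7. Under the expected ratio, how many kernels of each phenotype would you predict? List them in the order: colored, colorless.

Expected counts for N = 121 under a 9:7 ratio (total parts = 16):
  colored: 121 × 9/16 = 68.0625
  colorless: 121 × 7/16 = 52.9375

68.0625, 52.9375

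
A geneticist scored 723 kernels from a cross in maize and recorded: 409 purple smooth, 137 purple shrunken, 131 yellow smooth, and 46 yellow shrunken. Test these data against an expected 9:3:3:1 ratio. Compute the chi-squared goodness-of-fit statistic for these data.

0.197

The 9:3:3:1 ratio has 16 parts, so with N = 723 the expected counts are:
  purple smooth: 723 × 9/16 = 406.6875
  purple shrunken: 723 × 3/16 = 135.5625
  yellow smooth: 723 × 3/16 = 135.5625
  yellow shrunken: 723 × 1/16 = 45.1875
χ² = Σ (O − E)² / E
  purple smooth: (409 − 406.6875)² / 406.6875 = 0.0131
  purple shrunken: (137 − 135.5625)² / 135.5625 = 0.0152
  yellow smooth: (131 − 135.5625)² / 135.5625 = 0.1536
  yellow shrunken: (46 − 45.1875)² / 45.1875 = 0.0146
χ² = 0.0131 + 0.0152 + 0.1536 + 0.0146 = 0.1965 ≈ 0.197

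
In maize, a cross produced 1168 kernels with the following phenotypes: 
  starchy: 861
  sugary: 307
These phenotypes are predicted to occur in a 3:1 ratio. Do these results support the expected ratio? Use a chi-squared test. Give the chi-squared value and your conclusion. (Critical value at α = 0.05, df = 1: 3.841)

Total ratio parts = 4. Expected numbers out of 1168:
  starchy: 1168 × 3/4 = 876
  sugary: 1168 × 1/4 = 292
χ² = Σ (O − E)² / E
  starchy: (861 − 876)² / 876 = 0.2568
  sugary: (307 − 292)² / 292 = 0.7705
χ² = 0.2568 + 0.7705 = 1.0273 ≈ 1.027
Degrees of freedom = 2 − 1 = 1; critical value at α = 0.05 is 3.841.
Since 1.027 < 3.841, we fail to reject the null hypothesis — the data are consistent with the 3:1 ratio.

1.027; consistent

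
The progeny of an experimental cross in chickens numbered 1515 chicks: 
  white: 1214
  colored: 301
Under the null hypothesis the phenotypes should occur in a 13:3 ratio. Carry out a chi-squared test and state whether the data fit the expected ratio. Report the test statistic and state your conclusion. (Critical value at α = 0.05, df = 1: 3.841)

The 13:3 ratio has 16 parts, so with N = 1515 the expected counts are:
  white: 1515 × 13/16 = 1230.9375
  colored: 1515 × 3/16 = 284.0625
χ² = Σ (O − E)² / E
  white: (1214 − 1230.9375)² / 1230.9375 = 0.2331
  colored: (301 − 284.0625)² / 284.0625 = 1.0099
χ² = 0.2331 + 1.0099 = 1.243
Degrees of freedom = 2 − 1 = 1; critical value at α = 0.05 is 3.841.
Since 1.243 < 3.841, we fail to reject the null hypothesis — the data are consistent with the 13:3 ratio.

1.243; consistent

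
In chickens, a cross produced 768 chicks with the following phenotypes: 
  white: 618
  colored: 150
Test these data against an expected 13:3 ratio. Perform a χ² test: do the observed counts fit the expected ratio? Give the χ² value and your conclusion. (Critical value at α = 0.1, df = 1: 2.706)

Expected counts for N = 768 under a 13:3 ratio (total parts = 16):
  white: 768 × 13/16 = 624
  colored: 768 × 3/16 = 144
χ² = Σ (O − E)² / E
  white: (618 − 624)² / 624 = 0.0577
  colored: (150 − 144)² / 144 = 0.2500
χ² = 0.0577 + 0.2500 = 0.3077 ≈ 0.308
Degrees of freedom = 2 − 1 = 1; critical value at α = 0.1 is 2.706.
Since 0.308 < 2.706, we fail to reject the null hypothesis — the data are consistent with the 13:3 ratio.

0.308; consistent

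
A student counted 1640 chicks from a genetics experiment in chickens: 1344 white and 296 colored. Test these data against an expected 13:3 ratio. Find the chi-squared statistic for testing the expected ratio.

0.529

The 13:3 ratio has 16 parts, so with N = 1640 the expected counts are:
  white: 1640 × 13/16 = 1332.5
  colored: 1640 × 3/16 = 307.5
χ² = Σ (O − E)² / E
  white: (1344 − 1332.5)² / 1332.5 = 0.0992
  colored: (296 − 307.5)² / 307.5 = 0.4301
χ² = 0.0992 + 0.4301 = 0.5293 ≈ 0.529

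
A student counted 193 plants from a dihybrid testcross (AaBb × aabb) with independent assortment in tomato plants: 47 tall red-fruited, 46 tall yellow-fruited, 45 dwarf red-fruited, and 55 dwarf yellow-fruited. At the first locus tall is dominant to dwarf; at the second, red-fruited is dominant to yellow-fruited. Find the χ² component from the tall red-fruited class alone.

A dihybrid testcross with independent assortment gives a 1:1:1:1 ratio.
The 1:1:1:1 ratio has 4 parts, so with N = 193 the expected counts are:
  tall red-fruited: 193 × 1/4 = 48.25
  tall yellow-fruited: 193 × 1/4 = 48.25
  dwarf red-fruited: 193 × 1/4 = 48.25
  dwarf yellow-fruited: 193 × 1/4 = 48.25
Contribution of tall red-fruited: (47 − 48.25)² / 48.25 = 0.0324

0.032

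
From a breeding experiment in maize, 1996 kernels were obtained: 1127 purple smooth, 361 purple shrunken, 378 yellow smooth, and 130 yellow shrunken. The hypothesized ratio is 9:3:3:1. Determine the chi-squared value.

Expected counts for N = 1996 under a 9:3:3:1 ratio (total parts = 16):
  purple smooth: 1996 × 9/16 = 1122.75
  purple shrunken: 1996 × 3/16 = 374.25
  yellow smooth: 1996 × 3/16 = 374.25
  yellow shrunken: 1996 × 1/16 = 124.75
χ² = Σ (O − E)² / E
  purple smooth: (1127 − 1122.75)² / 1122.75 = 0.0161
  purple shrunken: (361 − 374.25)² / 374.25 = 0.4691
  yellow smooth: (378 − 374.25)² / 374.25 = 0.0376
  yellow shrunken: (130 − 124.75)² / 124.75 = 0.2209
χ² = 0.0161 + 0.4691 + 0.0376 + 0.2209 = 0.7437 ≈ 0.744

0.744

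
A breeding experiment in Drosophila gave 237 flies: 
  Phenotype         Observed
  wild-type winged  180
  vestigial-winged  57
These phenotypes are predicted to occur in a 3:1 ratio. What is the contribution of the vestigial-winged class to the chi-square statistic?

0.085

Expected counts for N = 237 under a 3:1 ratio (total parts = 4):
  wild-type winged: 237 × 3/4 = 177.75
  vestigial-winged: 237 × 1/4 = 59.25
Contribution of vestigial-winged: (57 − 59.25)² / 59.25 = 0.0854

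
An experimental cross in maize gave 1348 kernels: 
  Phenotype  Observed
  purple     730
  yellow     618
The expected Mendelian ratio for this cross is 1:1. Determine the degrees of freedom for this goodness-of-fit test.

1

A goodness-of-fit test with 2 phenotype classes has df = 2 − 1 = 1.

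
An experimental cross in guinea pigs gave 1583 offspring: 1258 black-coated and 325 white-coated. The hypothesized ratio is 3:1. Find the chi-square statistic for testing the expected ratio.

Expected counts for N = 1583 under a 3:1 ratio (total parts = 4):
  black-coated: 1583 × 3/4 = 1187.25
  white-coated: 1583 × 1/4 = 395.75
χ² = Σ (O − E)² / E
  black-coated: (1258 − 1187.25)² / 1187.25 = 4.2161
  white-coated: (325 − 395.75)² / 395.75 = 12.6483
χ² = 4.2161 + 12.6483 = 16.8644 ≈ 16.864

16.864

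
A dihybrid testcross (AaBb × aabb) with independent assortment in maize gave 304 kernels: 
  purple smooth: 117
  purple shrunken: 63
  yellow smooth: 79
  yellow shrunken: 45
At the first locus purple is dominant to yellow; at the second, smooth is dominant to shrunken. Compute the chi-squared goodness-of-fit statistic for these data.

A dihybrid testcross with independent assortment gives a 1:1:1:1 ratio.
Expected counts for N = 304 under a 1:1:1:1 ratio (total parts = 4):
  purple smooth: 304 × 1/4 = 76
  purple shrunken: 304 × 1/4 = 76
  yellow smooth: 304 × 1/4 = 76
  yellow shrunken: 304 × 1/4 = 76
χ² = Σ (O − E)² / E
  purple smooth: (117 − 76)² / 76 = 22.1184
  purple shrunken: (63 − 76)² / 76 = 2.2237
  yellow smooth: (79 − 76)² / 76 = 0.1184
  yellow shrunken: (45 − 76)² / 76 = 12.6447
χ² = 22.1184 + 2.2237 + 0.1184 + 12.6447 = 37.1052 ≈ 37.105

37.105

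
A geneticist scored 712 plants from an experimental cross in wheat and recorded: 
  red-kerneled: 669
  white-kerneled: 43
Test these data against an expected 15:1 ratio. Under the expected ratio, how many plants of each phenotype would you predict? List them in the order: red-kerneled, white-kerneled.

667.5, 44.5

Total ratio parts = 16. Expected numbers out of 712:
  red-kerneled: 712 × 15/16 = 667.5
  white-kerneled: 712 × 1/16 = 44.5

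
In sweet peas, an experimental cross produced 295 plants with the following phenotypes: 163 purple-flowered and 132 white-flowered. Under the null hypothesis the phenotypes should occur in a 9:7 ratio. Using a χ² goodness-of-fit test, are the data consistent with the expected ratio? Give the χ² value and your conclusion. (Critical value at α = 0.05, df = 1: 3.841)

Under the 9:7 hypothesis (Σ ratio = 16, N = 295):
  purple-flowered: 295 × 9/16 = 165.9375
  white-flowered: 295 × 7/16 = 129.0625
χ² = Σ (O − E)² / E
  purple-flowered: (163 − 165.9375)² / 165.9375 = 0.0520
  white-flowered: (132 − 129.0625)² / 129.0625 = 0.0669
χ² = 0.0520 + 0.0669 = 0.1189 ≈ 0.119
Degrees of freedom = 2 − 1 = 1; critical value at α = 0.05 is 3.841.
Since 0.119 < 3.841, we fail to reject the null hypothesis — the data are consistent with the 9:7 ratio.

0.119; consistent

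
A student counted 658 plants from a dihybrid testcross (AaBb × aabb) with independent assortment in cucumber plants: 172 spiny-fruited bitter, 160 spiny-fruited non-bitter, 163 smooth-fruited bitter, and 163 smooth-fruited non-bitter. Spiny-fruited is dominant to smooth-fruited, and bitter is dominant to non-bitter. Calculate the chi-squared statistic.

0.492

A dihybrid testcross with independent assortment gives a 1:1:1:1 ratio.
Under the 1:1:1:1 hypothesis (Σ ratio = 4, N = 658):
  spiny-fruited bitter: 658 × 1/4 = 164.5
  spiny-fruited non-bitter: 658 × 1/4 = 164.5
  smooth-fruited bitter: 658 × 1/4 = 164.5
  smooth-fruited non-bitter: 658 × 1/4 = 164.5
χ² = Σ (O − E)² / E
  spiny-fruited bitter: (172 − 164.5)² / 164.5 = 0.3419
  spiny-fruited non-bitter: (160 − 164.5)² / 164.5 = 0.1231
  smooth-fruited bitter: (163 − 164.5)² / 164.5 = 0.0137
  smooth-fruited non-bitter: (163 − 164.5)² / 164.5 = 0.0137
χ² = 0.3419 + 0.1231 + 0.0137 + 0.0137 = 0.4924 ≈ 0.492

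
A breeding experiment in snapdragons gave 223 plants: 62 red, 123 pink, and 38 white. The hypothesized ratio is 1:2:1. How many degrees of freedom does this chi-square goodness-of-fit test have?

2

A goodness-of-fit test with 3 phenotype classes has df = 3 − 1 = 2.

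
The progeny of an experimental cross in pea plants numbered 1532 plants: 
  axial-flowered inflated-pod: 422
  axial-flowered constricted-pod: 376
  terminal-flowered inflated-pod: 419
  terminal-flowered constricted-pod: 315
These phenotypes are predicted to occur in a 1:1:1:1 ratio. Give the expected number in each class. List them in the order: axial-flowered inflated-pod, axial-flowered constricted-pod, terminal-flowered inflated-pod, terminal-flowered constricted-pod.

Under the 1:1:1:1 hypothesis (Σ ratio = 4, N = 1532):
  axial-flowered inflated-pod: 1532 × 1/4 = 383
  axial-flowered constricted-pod: 1532 × 1/4 = 383
  terminal-flowered inflated-pod: 1532 × 1/4 = 383
  terminal-flowered constricted-pod: 1532 × 1/4 = 383

383, 383, 383, 383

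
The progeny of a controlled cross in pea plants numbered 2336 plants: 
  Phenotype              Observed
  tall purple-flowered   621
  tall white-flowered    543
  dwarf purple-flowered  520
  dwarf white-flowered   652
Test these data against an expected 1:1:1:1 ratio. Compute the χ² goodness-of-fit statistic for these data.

20.154

Expected counts for N = 2336 under a 1:1:1:1 ratio (total parts = 4):
  tall purple-flowered: 2336 × 1/4 = 584
  tall white-flowered: 2336 × 1/4 = 584
  dwarf purple-flowered: 2336 × 1/4 = 584
  dwarf white-flowered: 2336 × 1/4 = 584
χ² = Σ (O − E)² / E
  tall purple-flowered: (621 − 584)² / 584 = 2.3442
  tall white-flowered: (543 − 584)² / 584 = 2.8784
  dwarf purple-flowered: (520 − 584)² / 584 = 7.0137
  dwarf white-flowered: (652 − 584)² / 584 = 7.9178
χ² = 2.3442 + 2.8784 + 7.0137 + 7.9178 = 20.1541 ≈ 20.154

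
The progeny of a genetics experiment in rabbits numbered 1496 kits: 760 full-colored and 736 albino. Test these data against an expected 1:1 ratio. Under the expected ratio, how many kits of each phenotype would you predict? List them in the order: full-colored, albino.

748, 748

Total ratio parts = 2. Expected numbers out of 1496:
  full-colored: 1496 × 1/2 = 748
  albino: 1496 × 1/2 = 748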